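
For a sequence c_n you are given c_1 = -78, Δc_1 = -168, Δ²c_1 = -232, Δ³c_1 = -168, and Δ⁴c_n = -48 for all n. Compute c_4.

Build the table forward from the leading diagonal:
Δ⁴: -48, -48, -48, -48
Δ³: -168, -216, -264, -312
Δ²: -232, -400, -616, -880
Δ: -168, -400, -800, -1416
c: -78, -246, -646, -1446

-1446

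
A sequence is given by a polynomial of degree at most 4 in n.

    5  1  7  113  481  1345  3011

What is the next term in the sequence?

5857

D1: -4 , 6 , 106 , 368 , 864 , 1666
D2: 10 , 100 , 262 , 496 , 802
D3: 90 , 162 , 234 , 306
D4: 72 , 72 , 72
Fourth differences constant at 72.
306 + 72 = 378;  802 + 378 = 1180;  1666 + 1180 = 2846;  3011 + 2846 = 5857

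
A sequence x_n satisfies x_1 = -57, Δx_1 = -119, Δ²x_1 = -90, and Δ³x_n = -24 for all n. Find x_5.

Build the table forward from the leading diagonal:
Third differences: -24  -24  -24  -24  -24
Second differences: -90  -114  -138  -162  -186
First differences: -119  -209  -323  -461  -623
x: -57  -176  -385  -708  -1169

-1169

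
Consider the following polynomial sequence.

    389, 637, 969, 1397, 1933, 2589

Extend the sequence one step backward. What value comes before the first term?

213

Δ: 248, 332, 428, 536, 656
Δ²: 84, 96, 108, 120
Δ³: 12, 12, 12
The third differences are constant at 12.
Work back: 84 − 12 = 72;  248 − 72 = 176;  389 − 176 = 213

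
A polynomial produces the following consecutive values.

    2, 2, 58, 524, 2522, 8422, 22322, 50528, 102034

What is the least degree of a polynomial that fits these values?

5

0, 56, 466, 1998, 5900, 13900, 28206, 51506
56, 410, 1532, 3902, 8000, 14306, 23300
354, 1122, 2370, 4098, 6306, 8994
768, 1248, 1728, 2208, 2688
480, 480, 480, 480
The fifth differences are constant, so the polynomial has degree 5.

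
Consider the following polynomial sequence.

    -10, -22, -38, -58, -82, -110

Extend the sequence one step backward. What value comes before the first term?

Δ: -12, -16, -20, -24, -28
Δ²: -4, -4, -4, -4
The second differences are constant at -4.
Work back: -12 + 4 = -8;  -10 + 8 = -2

-2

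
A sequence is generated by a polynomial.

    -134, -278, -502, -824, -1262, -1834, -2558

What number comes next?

-3452

First differences: -144  -224  -322  -438  -572  -724
Second differences: -80  -98  -116  -134  -152
Third differences: -18  -18  -18  -18
Constant third difference = -18, so extend:
-152 − 18 = -170;  -724 − 170 = -894;  -2558 − 894 = -3452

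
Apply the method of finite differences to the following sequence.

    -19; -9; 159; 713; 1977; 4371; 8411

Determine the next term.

Δ: 10  168  554  1264  2394  4040
Δ²: 158  386  710  1130  1646
Δ³: 228  324  420  516
Δ⁴: 96  96  96
Fourth differences constant at 96.
516 + 96 = 612;  1646 + 612 = 2258;  4040 + 2258 = 6298;  8411 + 6298 = 14709

14709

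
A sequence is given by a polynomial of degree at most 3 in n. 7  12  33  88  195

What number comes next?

372

D1: 5, 21, 55, 107
D2: 16, 34, 52
D3: 18, 18
Constant third difference = 18, so extend:
52 + 18 = 70;  107 + 70 = 177;  195 + 177 = 372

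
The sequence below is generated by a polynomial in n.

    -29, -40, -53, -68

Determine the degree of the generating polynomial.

D1: -11, -13, -15
D2: -2, -2
The second differences are constant, so the polynomial has degree 2.

2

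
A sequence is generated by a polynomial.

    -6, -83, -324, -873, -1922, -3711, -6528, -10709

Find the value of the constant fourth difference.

-48

D1: -77, -241, -549, -1049, -1789, -2817, -4181
D2: -164, -308, -500, -740, -1028, -1364
D3: -144, -192, -240, -288, -336
D4: -48, -48, -48, -48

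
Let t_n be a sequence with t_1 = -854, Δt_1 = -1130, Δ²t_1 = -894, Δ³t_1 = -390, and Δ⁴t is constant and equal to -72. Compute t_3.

-4008

Build the table forward from the leading diagonal:
Fourth differences: -72  -72  -72
Third differences: -390  -462  -534
Second differences: -894  -1284  -1746
First differences: -1130  -2024  -3308
t: -854  -1984  -4008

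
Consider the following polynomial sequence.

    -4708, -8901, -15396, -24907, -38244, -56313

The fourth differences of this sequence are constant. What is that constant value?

D1: -4193, -6495, -9511, -13337, -18069
D2: -2302, -3016, -3826, -4732
D3: -714, -810, -906
D4: -96, -96

-96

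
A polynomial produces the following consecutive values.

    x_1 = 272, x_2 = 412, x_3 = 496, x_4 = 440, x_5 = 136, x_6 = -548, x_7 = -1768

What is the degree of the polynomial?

First differences: 140, 84, -56, -304, -684, -1220
Second differences: -56, -140, -248, -380, -536
Third differences: -84, -108, -132, -156
Fourth differences: -24, -24, -24
The fourth differences are constant, so the polynomial has degree 4.

4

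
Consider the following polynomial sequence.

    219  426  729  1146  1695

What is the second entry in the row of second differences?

First differences: 207, 303, 417, 549
Second differences: 96, 114, 132
Third differences: 18, 18

114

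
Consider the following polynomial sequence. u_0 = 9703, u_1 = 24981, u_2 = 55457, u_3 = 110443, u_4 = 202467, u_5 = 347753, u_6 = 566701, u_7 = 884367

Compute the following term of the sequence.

1330943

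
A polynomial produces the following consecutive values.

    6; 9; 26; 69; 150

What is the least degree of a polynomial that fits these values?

First differences: 3, 17, 43, 81
Second differences: 14, 26, 38
Third differences: 12, 12
The third differences are constant, so the polynomial has degree 3.

3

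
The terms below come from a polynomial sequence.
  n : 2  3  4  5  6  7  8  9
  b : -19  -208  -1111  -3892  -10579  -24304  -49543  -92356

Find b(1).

D1: -189, -903, -2781, -6687, -13725, -25239, -42813
D2: -714, -1878, -3906, -7038, -11514, -17574
D3: -1164, -2028, -3132, -4476, -6060
D4: -864, -1104, -1344, -1584
D5: -240, -240, -240
The fifth differences are constant at -240.
Work back: -864 + 240 = -624;  -1164 + 624 = -540;  -714 + 540 = -174;  -189 + 174 = -15;  -19 + 15 = -4

-4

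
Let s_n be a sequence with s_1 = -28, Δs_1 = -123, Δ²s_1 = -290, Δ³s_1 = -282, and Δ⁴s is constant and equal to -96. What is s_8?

Build the table forward from the leading diagonal:
D4: -96, -96, -96, -96, -96, -96, -96, -96
D3: -282, -378, -474, -570, -666, -762, -858, -954
D2: -290, -572, -950, -1424, -1994, -2660, -3422, -4280
D1: -123, -413, -985, -1935, -3359, -5353, -8013, -11435
s: -28, -151, -564, -1549, -3484, -6843, -12196, -20209

-20209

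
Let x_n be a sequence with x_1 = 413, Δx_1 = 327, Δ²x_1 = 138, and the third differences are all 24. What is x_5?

2645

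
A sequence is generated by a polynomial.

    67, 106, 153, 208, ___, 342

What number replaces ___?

Using the first 4 terms:
D1: 39  47  55
D2: 8  8
Constant second difference = 8.
Extend forward: 55 + 8 = 63;  208 + 63 = 271

271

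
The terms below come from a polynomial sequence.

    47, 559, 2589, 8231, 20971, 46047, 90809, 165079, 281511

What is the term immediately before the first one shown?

-9

512, 2030, 5642, 12740, 25076, 44762, 74270, 116432
1518, 3612, 7098, 12336, 19686, 29508, 42162
2094, 3486, 5238, 7350, 9822, 12654
1392, 1752, 2112, 2472, 2832
360, 360, 360, 360
The fifth differences are constant at 360.
Work back: 1392 − 360 = 1032;  2094 − 1032 = 1062;  1518 − 1062 = 456;  512 − 456 = 56;  47 − 56 = -9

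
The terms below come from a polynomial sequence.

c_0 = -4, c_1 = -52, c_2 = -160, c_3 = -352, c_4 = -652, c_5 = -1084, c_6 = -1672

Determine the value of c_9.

-4612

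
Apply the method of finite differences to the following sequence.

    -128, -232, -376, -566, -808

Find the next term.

D1: -104 , -144 , -190 , -242
D2: -40 , -46 , -52
D3: -6 , -6
The third differences are constant (-6).
-52 − 6 = -58;  -242 − 58 = -300;  -808 − 300 = -1108

-1108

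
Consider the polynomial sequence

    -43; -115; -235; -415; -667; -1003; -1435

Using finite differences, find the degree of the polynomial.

3

D1: -72, -120, -180, -252, -336, -432
D2: -48, -60, -72, -84, -96
D3: -12, -12, -12, -12
The third differences are constant, so the polynomial has degree 3.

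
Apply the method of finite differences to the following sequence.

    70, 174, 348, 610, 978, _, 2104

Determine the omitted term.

1470

Using the first 5 terms:
104  174  262  368
70  88  106
18  18
Constant third difference = 18.
Extend forward: 106 + 18 = 124;  368 + 124 = 492;  978 + 492 = 1470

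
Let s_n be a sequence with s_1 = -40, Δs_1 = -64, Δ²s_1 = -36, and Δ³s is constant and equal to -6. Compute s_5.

-536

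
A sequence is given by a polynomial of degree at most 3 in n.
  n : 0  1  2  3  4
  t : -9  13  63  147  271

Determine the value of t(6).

663

22  50  84  124
28  34  40
6  6
Constant third difference = 6, so extend:
40 + 6 = 46;  124 + 46 = 170;  271 + 170 = 441
46 + 6 = 52;  170 + 52 = 222;  441 + 222 = 663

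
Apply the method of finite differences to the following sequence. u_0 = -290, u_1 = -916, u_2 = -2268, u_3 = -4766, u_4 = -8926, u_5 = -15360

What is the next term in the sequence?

-24776

First differences: -626 , -1352 , -2498 , -4160 , -6434
Second differences: -726 , -1146 , -1662 , -2274
Third differences: -420 , -516 , -612
Fourth differences: -96 , -96
Fourth differences constant at -96.
-612 − 96 = -708;  -2274 − 708 = -2982;  -6434 − 2982 = -9416;  -15360 − 9416 = -24776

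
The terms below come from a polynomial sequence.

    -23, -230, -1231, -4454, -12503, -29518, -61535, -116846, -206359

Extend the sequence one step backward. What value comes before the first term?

2

First differences: -207  -1001  -3223  -8049  -17015  -32017  -55311  -89513
Second differences: -794  -2222  -4826  -8966  -15002  -23294  -34202
Third differences: -1428  -2604  -4140  -6036  -8292  -10908
Fourth differences: -1176  -1536  -1896  -2256  -2616
Fifth differences: -360  -360  -360  -360
The fifth differences are constant at -360.
Work back: -1176 + 360 = -816;  -1428 + 816 = -612;  -794 + 612 = -182;  -207 + 182 = -25;  -23 + 25 = 2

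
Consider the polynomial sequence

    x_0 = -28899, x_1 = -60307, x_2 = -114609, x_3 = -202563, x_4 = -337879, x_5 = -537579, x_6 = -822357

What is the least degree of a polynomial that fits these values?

5

-31408, -54302, -87954, -135316, -199700, -284778
-22894, -33652, -47362, -64384, -85078
-10758, -13710, -17022, -20694
-2952, -3312, -3672
-360, -360
The fifth differences are constant, so the polynomial has degree 5.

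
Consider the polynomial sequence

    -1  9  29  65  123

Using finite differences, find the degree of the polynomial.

10, 20, 36, 58
10, 16, 22
6, 6
The third differences are constant, so the polynomial has degree 3.

3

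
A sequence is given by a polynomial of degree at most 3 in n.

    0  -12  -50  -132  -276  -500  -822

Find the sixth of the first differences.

-322

First differences: -12, -38, -82, -144, -224, -322
Second differences: -26, -44, -62, -80, -98
Third differences: -18, -18, -18, -18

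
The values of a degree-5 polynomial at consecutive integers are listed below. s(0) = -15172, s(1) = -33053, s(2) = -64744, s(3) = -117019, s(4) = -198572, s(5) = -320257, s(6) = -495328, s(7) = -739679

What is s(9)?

-1514437

Δ: -17881  -31691  -52275  -81553  -121685  -175071  -244351
Δ²: -13810  -20584  -29278  -40132  -53386  -69280
Δ³: -6774  -8694  -10854  -13254  -15894
Δ⁴: -1920  -2160  -2400  -2640
Δ⁵: -240  -240  -240
Constant fifth difference = -240, so extend:
-2640 − 240 = -2880;  -15894 − 2880 = -18774;  -69280 − 18774 = -88054;  -244351 − 88054 = -332405;  -739679 − 332405 = -1072084
-2880 − 240 = -3120;  -18774 − 3120 = -21894;  -88054 − 21894 = -109948;  -332405 − 109948 = -442353;  -1072084 − 442353 = -1514437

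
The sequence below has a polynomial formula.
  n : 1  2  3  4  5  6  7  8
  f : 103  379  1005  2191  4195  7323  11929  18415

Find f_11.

53893

First differences: 276  626  1186  2004  3128  4606  6486
Second differences: 350  560  818  1124  1478  1880
Third differences: 210  258  306  354  402
Fourth differences: 48  48  48  48
Constant fourth difference = 48, so extend:
402 + 48 = 450;  1880 + 450 = 2330;  6486 + 2330 = 8816;  18415 + 8816 = 27231
450 + 48 = 498;  2330 + 498 = 2828;  8816 + 2828 = 11644;  27231 + 11644 = 38875
498 + 48 = 546;  2828 + 546 = 3374;  11644 + 3374 = 15018;  38875 + 15018 = 53893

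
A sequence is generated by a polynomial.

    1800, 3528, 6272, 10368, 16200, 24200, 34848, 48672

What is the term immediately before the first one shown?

800

D1: 1728  2744  4096  5832  8000  10648  13824
D2: 1016  1352  1736  2168  2648  3176
D3: 336  384  432  480  528
D4: 48  48  48  48
The fourth differences are constant at 48.
Work back: 336 − 48 = 288;  1016 − 288 = 728;  1728 − 728 = 1000;  1800 − 1000 = 800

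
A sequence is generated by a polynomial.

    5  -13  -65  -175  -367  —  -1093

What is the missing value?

-665

Using the first 5 terms:
Δ: -18  -52  -110  -192
Δ²: -34  -58  -82
Δ³: -24  -24
Constant third difference = -24.
Extend forward: -82 − 24 = -106;  -192 − 106 = -298;  -367 − 298 = -665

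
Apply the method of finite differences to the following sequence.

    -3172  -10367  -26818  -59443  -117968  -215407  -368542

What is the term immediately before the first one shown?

-643

-7195  -16451  -32625  -58525  -97439  -153135
-9256  -16174  -25900  -38914  -55696
-6918  -9726  -13014  -16782
-2808  -3288  -3768
-480  -480
The fifth differences are constant at -480.
Work back: -2808 + 480 = -2328;  -6918 + 2328 = -4590;  -9256 + 4590 = -4666;  -7195 + 4666 = -2529;  -3172 + 2529 = -643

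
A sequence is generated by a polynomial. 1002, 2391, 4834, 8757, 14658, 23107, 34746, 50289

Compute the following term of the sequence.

70522

First differences: 1389, 2443, 3923, 5901, 8449, 11639, 15543
Second differences: 1054, 1480, 1978, 2548, 3190, 3904
Third differences: 426, 498, 570, 642, 714
Fourth differences: 72, 72, 72, 72
Fourth differences constant at 72.
714 + 72 = 786;  3904 + 786 = 4690;  15543 + 4690 = 20233;  50289 + 20233 = 70522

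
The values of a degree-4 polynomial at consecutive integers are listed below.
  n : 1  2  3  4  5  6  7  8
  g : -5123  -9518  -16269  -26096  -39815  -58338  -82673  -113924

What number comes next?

Δ: -4395  -6751  -9827  -13719  -18523  -24335  -31251
Δ²: -2356  -3076  -3892  -4804  -5812  -6916
Δ³: -720  -816  -912  -1008  -1104
Δ⁴: -96  -96  -96  -96
The fourth differences are constant (-96).
-1104 − 96 = -1200;  -6916 − 1200 = -8116;  -31251 − 8116 = -39367;  -113924 − 39367 = -153291

-153291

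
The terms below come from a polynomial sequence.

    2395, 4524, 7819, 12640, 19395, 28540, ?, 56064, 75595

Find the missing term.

Using the first 6 terms:
Δ: 2129  3295  4821  6755  9145
Δ²: 1166  1526  1934  2390
Δ³: 360  408  456
Δ⁴: 48  48
Constant fourth difference = 48.
Extend forward: 456 + 48 = 504;  2390 + 504 = 2894;  9145 + 2894 = 12039;  28540 + 12039 = 40579

40579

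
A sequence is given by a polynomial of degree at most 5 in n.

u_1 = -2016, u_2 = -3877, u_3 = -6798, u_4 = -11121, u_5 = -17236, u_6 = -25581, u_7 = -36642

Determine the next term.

-50953

Δ: -1861, -2921, -4323, -6115, -8345, -11061
Δ²: -1060, -1402, -1792, -2230, -2716
Δ³: -342, -390, -438, -486
Δ⁴: -48, -48, -48
Constant fourth difference = -48, so extend:
-486 − 48 = -534;  -2716 − 534 = -3250;  -11061 − 3250 = -14311;  -36642 − 14311 = -50953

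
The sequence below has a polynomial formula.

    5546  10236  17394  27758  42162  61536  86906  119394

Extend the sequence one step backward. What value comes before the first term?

2682

4690  7158  10364  14404  19374  25370  32488
2468  3206  4040  4970  5996  7118
738  834  930  1026  1122
96  96  96  96
The fourth differences are constant at 96.
Work back: 738 − 96 = 642;  2468 − 642 = 1826;  4690 − 1826 = 2864;  5546 − 2864 = 2682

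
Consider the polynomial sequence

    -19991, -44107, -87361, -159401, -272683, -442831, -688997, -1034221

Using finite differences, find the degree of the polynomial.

5

D1: -24116, -43254, -72040, -113282, -170148, -246166, -345224
D2: -19138, -28786, -41242, -56866, -76018, -99058
D3: -9648, -12456, -15624, -19152, -23040
D4: -2808, -3168, -3528, -3888
D5: -360, -360, -360
The fifth differences are constant, so the polynomial has degree 5.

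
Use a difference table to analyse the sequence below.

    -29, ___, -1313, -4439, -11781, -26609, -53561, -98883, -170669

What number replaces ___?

-261

Using the last 7 terms:
First differences: -3126  -7342  -14828  -26952  -45322  -71786
Second differences: -4216  -7486  -12124  -18370  -26464
Third differences: -3270  -4638  -6246  -8094
Fourth differences: -1368  -1608  -1848
Fifth differences: -240  -240
Constant fifth difference = -240.
Extend backward: -1368 + 240 = -1128;  -3270 + 1128 = -2142;  -4216 + 2142 = -2074;  -3126 + 2074 = -1052;  -1313 + 1052 = -261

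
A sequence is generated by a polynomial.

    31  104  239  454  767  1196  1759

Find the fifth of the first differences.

First differences: 73, 135, 215, 313, 429, 563
Second differences: 62, 80, 98, 116, 134
Third differences: 18, 18, 18, 18

429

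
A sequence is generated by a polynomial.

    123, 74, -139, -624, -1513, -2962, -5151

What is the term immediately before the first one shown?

92

Δ: -49  -213  -485  -889  -1449  -2189
Δ²: -164  -272  -404  -560  -740
Δ³: -108  -132  -156  -180
Δ⁴: -24  -24  -24
The fourth differences are constant at -24.
Work back: -108 + 24 = -84;  -164 + 84 = -80;  -49 + 80 = 31;  123 − 31 = 92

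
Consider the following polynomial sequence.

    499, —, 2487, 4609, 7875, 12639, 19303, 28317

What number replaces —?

1203

Using the last 6 terms:
Δ: 2122, 3266, 4764, 6664, 9014
Δ²: 1144, 1498, 1900, 2350
Δ³: 354, 402, 450
Δ⁴: 48, 48
Constant fourth difference = 48.
Extend backward: 354 − 48 = 306;  1144 − 306 = 838;  2122 − 838 = 1284;  2487 − 1284 = 1203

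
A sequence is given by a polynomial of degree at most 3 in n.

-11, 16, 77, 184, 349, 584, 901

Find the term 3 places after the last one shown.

2464

Δ: 27, 61, 107, 165, 235, 317
Δ²: 34, 46, 58, 70, 82
Δ³: 12, 12, 12, 12
The third differences are constant (12).
82 + 12 = 94;  317 + 94 = 411;  901 + 411 = 1312
94 + 12 = 106;  411 + 106 = 517;  1312 + 517 = 1829
106 + 12 = 118;  517 + 118 = 635;  1829 + 635 = 2464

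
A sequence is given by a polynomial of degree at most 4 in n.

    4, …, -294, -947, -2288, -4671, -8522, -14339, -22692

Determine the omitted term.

-47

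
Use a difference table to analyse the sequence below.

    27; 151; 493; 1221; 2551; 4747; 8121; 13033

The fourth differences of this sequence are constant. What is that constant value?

D1: 124, 342, 728, 1330, 2196, 3374, 4912
D2: 218, 386, 602, 866, 1178, 1538
D3: 168, 216, 264, 312, 360
D4: 48, 48, 48, 48

48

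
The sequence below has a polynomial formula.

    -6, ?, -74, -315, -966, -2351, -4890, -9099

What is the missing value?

Using the last 6 terms:
D1: -241, -651, -1385, -2539, -4209
D2: -410, -734, -1154, -1670
D3: -324, -420, -516
D4: -96, -96
Constant fourth difference = -96.
Extend backward: -324 + 96 = -228;  -410 + 228 = -182;  -241 + 182 = -59;  -74 + 59 = -15

-15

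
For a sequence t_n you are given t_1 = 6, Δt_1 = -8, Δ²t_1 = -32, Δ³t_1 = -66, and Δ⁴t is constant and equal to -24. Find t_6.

-1134

Build the table forward from the leading diagonal:
Fourth differences: -24, -24, -24, -24, -24, -24
Third differences: -66, -90, -114, -138, -162, -186
Second differences: -32, -98, -188, -302, -440, -602
First differences: -8, -40, -138, -326, -628, -1068
t: 6, -2, -42, -180, -506, -1134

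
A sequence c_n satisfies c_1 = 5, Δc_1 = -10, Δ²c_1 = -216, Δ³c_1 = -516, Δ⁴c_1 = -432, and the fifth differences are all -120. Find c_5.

Build the table forward from the leading diagonal:
D5: -120  -120  -120  -120  -120
D4: -432  -552  -672  -792  -912
D3: -516  -948  -1500  -2172  -2964
D2: -216  -732  -1680  -3180  -5352
D1: -10  -226  -958  -2638  -5818
c: 5  -5  -231  -1189  -3827

-3827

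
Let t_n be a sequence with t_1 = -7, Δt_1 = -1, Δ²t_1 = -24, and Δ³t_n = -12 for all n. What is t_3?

Build the table forward from the leading diagonal:
D3: -12, -12, -12
D2: -24, -36, -48
D1: -1, -25, -61
t: -7, -8, -33

-33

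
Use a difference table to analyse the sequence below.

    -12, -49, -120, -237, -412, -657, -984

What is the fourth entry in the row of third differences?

Δ: -37, -71, -117, -175, -245, -327
Δ²: -34, -46, -58, -70, -82
Δ³: -12, -12, -12, -12

-12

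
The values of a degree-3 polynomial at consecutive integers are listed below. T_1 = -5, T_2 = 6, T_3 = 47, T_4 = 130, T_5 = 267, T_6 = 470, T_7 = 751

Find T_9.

1595

D1: 11, 41, 83, 137, 203, 281
D2: 30, 42, 54, 66, 78
D3: 12, 12, 12, 12
Constant third difference = 12, so extend:
78 + 12 = 90;  281 + 90 = 371;  751 + 371 = 1122
90 + 12 = 102;  371 + 102 = 473;  1122 + 473 = 1595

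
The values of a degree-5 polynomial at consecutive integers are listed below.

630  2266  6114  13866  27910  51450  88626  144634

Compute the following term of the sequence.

225846

Δ: 1636, 3848, 7752, 14044, 23540, 37176, 56008
Δ²: 2212, 3904, 6292, 9496, 13636, 18832
Δ³: 1692, 2388, 3204, 4140, 5196
Δ⁴: 696, 816, 936, 1056
Δ⁵: 120, 120, 120
Fifth differences constant at 120.
1056 + 120 = 1176;  5196 + 1176 = 6372;  18832 + 6372 = 25204;  56008 + 25204 = 81212;  144634 + 81212 = 225846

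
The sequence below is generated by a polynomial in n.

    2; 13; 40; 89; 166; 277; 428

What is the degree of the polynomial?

3

First differences: 11, 27, 49, 77, 111, 151
Second differences: 16, 22, 28, 34, 40
Third differences: 6, 6, 6, 6
The third differences are constant, so the polynomial has degree 3.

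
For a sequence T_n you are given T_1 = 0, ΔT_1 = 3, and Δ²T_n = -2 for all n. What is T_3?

4

Build the table forward from the leading diagonal:
D2: -2  -2  -2
D1: 3  1  -1
T: 0  3  4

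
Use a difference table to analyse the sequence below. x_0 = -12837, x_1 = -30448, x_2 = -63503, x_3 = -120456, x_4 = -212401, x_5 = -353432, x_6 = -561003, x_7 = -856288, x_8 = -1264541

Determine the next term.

First differences: -17611  -33055  -56953  -91945  -141031  -207571  -295285  -408253
Second differences: -15444  -23898  -34992  -49086  -66540  -87714  -112968
Third differences: -8454  -11094  -14094  -17454  -21174  -25254
Fourth differences: -2640  -3000  -3360  -3720  -4080
Fifth differences: -360  -360  -360  -360
Constant fifth difference = -360, so extend:
-4080 − 360 = -4440;  -25254 − 4440 = -29694;  -112968 − 29694 = -142662;  -408253 − 142662 = -550915;  -1264541 − 550915 = -1815456

-1815456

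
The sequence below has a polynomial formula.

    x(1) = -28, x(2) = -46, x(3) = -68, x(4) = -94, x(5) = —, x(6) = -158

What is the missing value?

-124

Using the first 4 terms:
D1: -18  -22  -26
D2: -4  -4
Constant second difference = -4.
Extend forward: -26 − 4 = -30;  -94 − 30 = -124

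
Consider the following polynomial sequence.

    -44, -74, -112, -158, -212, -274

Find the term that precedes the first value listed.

Δ: -30, -38, -46, -54, -62
Δ²: -8, -8, -8, -8
The second differences are constant at -8.
Work back: -30 + 8 = -22;  -44 + 22 = -22

-22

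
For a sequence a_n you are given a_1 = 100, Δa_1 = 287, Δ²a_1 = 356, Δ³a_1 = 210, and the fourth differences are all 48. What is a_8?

Build the table forward from the leading diagonal:
Fourth differences: 48  48  48  48  48  48  48  48
Third differences: 210  258  306  354  402  450  498  546
Second differences: 356  566  824  1130  1484  1886  2336  2834
First differences: 287  643  1209  2033  3163  4647  6533  8869
a: 100  387  1030  2239  4272  7435  12082  18615

18615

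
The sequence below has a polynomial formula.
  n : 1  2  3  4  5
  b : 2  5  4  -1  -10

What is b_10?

First differences: 3 , -1 , -5 , -9
Second differences: -4 , -4 , -4
Second differences constant at -4.
-9 − 4 = -13;  -10 − 13 = -23
-13 − 4 = -17;  -23 − 17 = -40
-17 − 4 = -21;  -40 − 21 = -61
-21 − 4 = -25;  -61 − 25 = -86
-25 − 4 = -29;  -86 − 29 = -115

-115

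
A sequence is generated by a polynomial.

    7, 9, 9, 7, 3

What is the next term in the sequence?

-3

2  0  -2  -4
-2  -2  -2
Constant second difference = -2, so extend:
-4 − 2 = -6;  3 − 6 = -3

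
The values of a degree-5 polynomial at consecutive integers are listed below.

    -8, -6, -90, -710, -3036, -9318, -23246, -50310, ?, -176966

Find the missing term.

Using the first 8 terms:
First differences: 2  -84  -620  -2326  -6282  -13928  -27064
Second differences: -86  -536  -1706  -3956  -7646  -13136
Third differences: -450  -1170  -2250  -3690  -5490
Fourth differences: -720  -1080  -1440  -1800
Fifth differences: -360  -360  -360
Constant fifth difference = -360.
Extend forward: -1800 − 360 = -2160;  -5490 − 2160 = -7650;  -13136 − 7650 = -20786;  -27064 − 20786 = -47850;  -50310 − 47850 = -98160

-98160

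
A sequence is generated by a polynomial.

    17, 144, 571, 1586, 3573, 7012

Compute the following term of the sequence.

12479

Δ: 127 , 427 , 1015 , 1987 , 3439
Δ²: 300 , 588 , 972 , 1452
Δ³: 288 , 384 , 480
Δ⁴: 96 , 96
Fourth differences constant at 96.
480 + 96 = 576;  1452 + 576 = 2028;  3439 + 2028 = 5467;  7012 + 5467 = 12479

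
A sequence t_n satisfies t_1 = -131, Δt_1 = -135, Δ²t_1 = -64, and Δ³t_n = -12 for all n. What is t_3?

Build the table forward from the leading diagonal:
Third differences: -12, -12, -12
Second differences: -64, -76, -88
First differences: -135, -199, -275
t: -131, -266, -465

-465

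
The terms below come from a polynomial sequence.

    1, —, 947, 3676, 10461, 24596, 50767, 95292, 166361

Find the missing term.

Using the last 7 terms:
First differences: 2729  6785  14135  26171  44525  71069
Second differences: 4056  7350  12036  18354  26544
Third differences: 3294  4686  6318  8190
Fourth differences: 1392  1632  1872
Fifth differences: 240  240
Constant fifth difference = 240.
Extend backward: 1392 − 240 = 1152;  3294 − 1152 = 2142;  4056 − 2142 = 1914;  2729 − 1914 = 815;  947 − 815 = 132

132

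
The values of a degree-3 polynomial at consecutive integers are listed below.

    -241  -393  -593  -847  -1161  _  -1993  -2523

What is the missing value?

Using the first 5 terms:
D1: -152  -200  -254  -314
D2: -48  -54  -60
D3: -6  -6
Constant third difference = -6.
Extend forward: -60 − 6 = -66;  -314 − 66 = -380;  -1161 − 380 = -1541

-1541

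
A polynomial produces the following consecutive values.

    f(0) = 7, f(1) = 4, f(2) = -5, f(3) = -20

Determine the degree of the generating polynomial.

2

-3, -9, -15
-6, -6
The second differences are constant, so the polynomial has degree 2.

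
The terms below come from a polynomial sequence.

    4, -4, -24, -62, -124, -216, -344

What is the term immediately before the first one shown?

Δ: -8  -20  -38  -62  -92  -128
Δ²: -12  -18  -24  -30  -36
Δ³: -6  -6  -6  -6
The third differences are constant at -6.
Work back: -12 + 6 = -6;  -8 + 6 = -2;  4 + 2 = 6

6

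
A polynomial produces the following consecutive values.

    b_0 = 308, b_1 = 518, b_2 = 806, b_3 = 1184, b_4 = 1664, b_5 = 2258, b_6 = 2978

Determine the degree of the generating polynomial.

3

First differences: 210, 288, 378, 480, 594, 720
Second differences: 78, 90, 102, 114, 126
Third differences: 12, 12, 12, 12
The third differences are constant, so the polynomial has degree 3.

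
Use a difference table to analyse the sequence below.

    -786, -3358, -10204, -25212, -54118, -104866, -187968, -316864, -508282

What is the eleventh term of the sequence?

-1164196

D1: -2572  -6846  -15008  -28906  -50748  -83102  -128896  -191418
D2: -4274  -8162  -13898  -21842  -32354  -45794  -62522
D3: -3888  -5736  -7944  -10512  -13440  -16728
D4: -1848  -2208  -2568  -2928  -3288
D5: -360  -360  -360  -360
Constant fifth difference = -360, so extend:
-3288 − 360 = -3648;  -16728 − 3648 = -20376;  -62522 − 20376 = -82898;  -191418 − 82898 = -274316;  -508282 − 274316 = -782598
-3648 − 360 = -4008;  -20376 − 4008 = -24384;  -82898 − 24384 = -107282;  -274316 − 107282 = -381598;  -782598 − 381598 = -1164196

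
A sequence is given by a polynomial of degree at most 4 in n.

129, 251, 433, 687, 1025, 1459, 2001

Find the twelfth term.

D1: 122, 182, 254, 338, 434, 542
D2: 60, 72, 84, 96, 108
D3: 12, 12, 12, 12
Constant third difference = 12, so extend:
108 + 12 = 120;  542 + 120 = 662;  2001 + 662 = 2663
120 + 12 = 132;  662 + 132 = 794;  2663 + 794 = 3457
132 + 12 = 144;  794 + 144 = 938;  3457 + 938 = 4395
144 + 12 = 156;  938 + 156 = 1094;  4395 + 1094 = 5489
156 + 12 = 168;  1094 + 168 = 1262;  5489 + 1262 = 6751

6751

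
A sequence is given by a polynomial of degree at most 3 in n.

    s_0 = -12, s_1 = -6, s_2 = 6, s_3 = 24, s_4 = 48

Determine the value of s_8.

Δ: 6, 12, 18, 24
Δ²: 6, 6, 6
Constant second difference = 6, so extend:
24 + 6 = 30;  48 + 30 = 78
30 + 6 = 36;  78 + 36 = 114
36 + 6 = 42;  114 + 42 = 156
42 + 6 = 48;  156 + 48 = 204

204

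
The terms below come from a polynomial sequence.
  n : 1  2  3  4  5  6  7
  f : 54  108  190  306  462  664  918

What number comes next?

1230

D1: 54, 82, 116, 156, 202, 254
D2: 28, 34, 40, 46, 52
D3: 6, 6, 6, 6
Constant third difference = 6, so extend:
52 + 6 = 58;  254 + 58 = 312;  918 + 312 = 1230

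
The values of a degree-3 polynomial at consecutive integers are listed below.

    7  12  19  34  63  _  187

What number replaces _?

112

Using the first 5 terms:
5  7  15  29
2  8  14
6  6
Constant third difference = 6.
Extend forward: 14 + 6 = 20;  29 + 20 = 49;  63 + 49 = 112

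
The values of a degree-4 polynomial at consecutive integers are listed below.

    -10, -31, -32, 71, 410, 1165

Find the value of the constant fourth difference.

First differences: -21, -1, 103, 339, 755
Second differences: 20, 104, 236, 416
Third differences: 84, 132, 180
Fourth differences: 48, 48

48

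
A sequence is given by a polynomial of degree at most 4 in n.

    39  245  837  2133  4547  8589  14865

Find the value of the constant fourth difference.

Δ: 206, 592, 1296, 2414, 4042, 6276
Δ²: 386, 704, 1118, 1628, 2234
Δ³: 318, 414, 510, 606
Δ⁴: 96, 96, 96

96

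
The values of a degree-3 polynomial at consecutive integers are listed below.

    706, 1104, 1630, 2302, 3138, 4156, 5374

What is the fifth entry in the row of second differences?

Δ: 398, 526, 672, 836, 1018, 1218
Δ²: 128, 146, 164, 182, 200
Δ³: 18, 18, 18, 18

200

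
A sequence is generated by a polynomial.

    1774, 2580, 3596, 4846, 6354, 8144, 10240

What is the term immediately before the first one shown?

1154

Δ: 806  1016  1250  1508  1790  2096
Δ²: 210  234  258  282  306
Δ³: 24  24  24  24
The third differences are constant at 24.
Work back: 210 − 24 = 186;  806 − 186 = 620;  1774 − 620 = 1154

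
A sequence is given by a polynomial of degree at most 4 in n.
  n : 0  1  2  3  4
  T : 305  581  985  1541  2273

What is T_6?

4361

First differences: 276 , 404 , 556 , 732
Second differences: 128 , 152 , 176
Third differences: 24 , 24
The third differences are constant (24).
176 + 24 = 200;  732 + 200 = 932;  2273 + 932 = 3205
200 + 24 = 224;  932 + 224 = 1156;  3205 + 1156 = 4361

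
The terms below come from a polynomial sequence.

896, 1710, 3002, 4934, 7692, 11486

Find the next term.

16550

Δ: 814, 1292, 1932, 2758, 3794
Δ²: 478, 640, 826, 1036
Δ³: 162, 186, 210
Δ⁴: 24, 24
The fourth differences are constant (24).
210 + 24 = 234;  1036 + 234 = 1270;  3794 + 1270 = 5064;  11486 + 5064 = 16550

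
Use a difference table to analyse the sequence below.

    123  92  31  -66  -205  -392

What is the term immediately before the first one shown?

First differences: -31, -61, -97, -139, -187
Second differences: -30, -36, -42, -48
Third differences: -6, -6, -6
The third differences are constant at -6.
Work back: -30 + 6 = -24;  -31 + 24 = -7;  123 + 7 = 130

130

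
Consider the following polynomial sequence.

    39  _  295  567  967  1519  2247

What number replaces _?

127

Using the last 5 terms:
Δ: 272  400  552  728
Δ²: 128  152  176
Δ³: 24  24
Constant third difference = 24.
Extend backward: 128 − 24 = 104;  272 − 104 = 168;  295 − 168 = 127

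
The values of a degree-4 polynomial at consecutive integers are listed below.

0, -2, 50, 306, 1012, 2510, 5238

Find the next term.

-2 , 52 , 256 , 706 , 1498 , 2728
54 , 204 , 450 , 792 , 1230
150 , 246 , 342 , 438
96 , 96 , 96
Fourth differences constant at 96.
438 + 96 = 534;  1230 + 534 = 1764;  2728 + 1764 = 4492;  5238 + 4492 = 9730

9730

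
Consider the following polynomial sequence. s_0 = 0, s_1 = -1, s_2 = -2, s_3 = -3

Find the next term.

-4

D1: -1 , -1 , -1
The first differences are constant (-1).
-3 − 1 = -4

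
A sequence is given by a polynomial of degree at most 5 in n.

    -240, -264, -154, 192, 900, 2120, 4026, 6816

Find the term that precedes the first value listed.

-160

D1: -24  110  346  708  1220  1906  2790
D2: 134  236  362  512  686  884
D3: 102  126  150  174  198
D4: 24  24  24  24
The fourth differences are constant at 24.
Work back: 102 − 24 = 78;  134 − 78 = 56;  -24 − 56 = -80;  -240 + 80 = -160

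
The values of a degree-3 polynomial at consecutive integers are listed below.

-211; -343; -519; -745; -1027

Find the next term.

Δ: -132  -176  -226  -282
Δ²: -44  -50  -56
Δ³: -6  -6
The third differences are constant (-6).
-56 − 6 = -62;  -282 − 62 = -344;  -1027 − 344 = -1371

-1371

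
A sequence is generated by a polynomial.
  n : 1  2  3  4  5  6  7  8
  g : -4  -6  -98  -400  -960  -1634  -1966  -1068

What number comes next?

2500

-2, -92, -302, -560, -674, -332, 898
-90, -210, -258, -114, 342, 1230
-120, -48, 144, 456, 888
72, 192, 312, 432
120, 120, 120
Fifth differences constant at 120.
432 + 120 = 552;  888 + 552 = 1440;  1230 + 1440 = 2670;  898 + 2670 = 3568;  -1068 + 3568 = 2500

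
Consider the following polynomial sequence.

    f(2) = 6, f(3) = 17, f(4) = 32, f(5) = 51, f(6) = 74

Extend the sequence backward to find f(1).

First differences: 11, 15, 19, 23
Second differences: 4, 4, 4
The second differences are constant at 4.
Work back: 11 − 4 = 7;  6 − 7 = -1

-1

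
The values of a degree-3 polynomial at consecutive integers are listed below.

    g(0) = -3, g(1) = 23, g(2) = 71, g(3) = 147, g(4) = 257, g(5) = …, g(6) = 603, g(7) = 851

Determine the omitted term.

407

Using the first 5 terms:
Δ: 26  48  76  110
Δ²: 22  28  34
Δ³: 6  6
Constant third difference = 6.
Extend forward: 34 + 6 = 40;  110 + 40 = 150;  257 + 150 = 407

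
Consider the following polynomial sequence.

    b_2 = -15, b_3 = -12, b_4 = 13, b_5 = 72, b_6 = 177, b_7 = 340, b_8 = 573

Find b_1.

-8

3, 25, 59, 105, 163, 233
22, 34, 46, 58, 70
12, 12, 12, 12
The third differences are constant at 12.
Work back: 22 − 12 = 10;  3 − 10 = -7;  -15 + 7 = -8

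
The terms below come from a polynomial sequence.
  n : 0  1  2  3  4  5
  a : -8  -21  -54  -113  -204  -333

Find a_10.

Δ: -13 , -33 , -59 , -91 , -129
Δ²: -20 , -26 , -32 , -38
Δ³: -6 , -6 , -6
Third differences constant at -6.
-38 − 6 = -44;  -129 − 44 = -173;  -333 − 173 = -506
-44 − 6 = -50;  -173 − 50 = -223;  -506 − 223 = -729
-50 − 6 = -56;  -223 − 56 = -279;  -729 − 279 = -1008
-56 − 6 = -62;  -279 − 62 = -341;  -1008 − 341 = -1349
-62 − 6 = -68;  -341 − 68 = -409;  -1349 − 409 = -1758

-1758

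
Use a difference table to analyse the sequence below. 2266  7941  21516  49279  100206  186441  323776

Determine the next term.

D1: 5675, 13575, 27763, 50927, 86235, 137335
D2: 7900, 14188, 23164, 35308, 51100
D3: 6288, 8976, 12144, 15792
D4: 2688, 3168, 3648
D5: 480, 480
The fifth differences are constant (480).
3648 + 480 = 4128;  15792 + 4128 = 19920;  51100 + 19920 = 71020;  137335 + 71020 = 208355;  323776 + 208355 = 532131

532131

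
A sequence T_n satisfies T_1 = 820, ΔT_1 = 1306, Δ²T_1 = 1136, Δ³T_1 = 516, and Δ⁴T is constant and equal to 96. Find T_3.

Build the table forward from the leading diagonal:
D4: 96  96  96
D3: 516  612  708
D2: 1136  1652  2264
D1: 1306  2442  4094
T: 820  2126  4568

4568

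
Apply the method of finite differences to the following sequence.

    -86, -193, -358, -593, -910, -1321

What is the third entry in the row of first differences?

D1: -107, -165, -235, -317, -411
D2: -58, -70, -82, -94
D3: -12, -12, -12

-235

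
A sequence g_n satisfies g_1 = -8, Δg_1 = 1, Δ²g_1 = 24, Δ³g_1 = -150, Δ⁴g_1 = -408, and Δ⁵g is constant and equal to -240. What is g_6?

Build the table forward from the leading diagonal:
D5: -240  -240  -240  -240  -240  -240
D4: -408  -648  -888  -1128  -1368  -1608
D3: -150  -558  -1206  -2094  -3222  -4590
D2: 24  -126  -684  -1890  -3984  -7206
D1: 1  25  -101  -785  -2675  -6659
g: -8  -7  18  -83  -868  -3543

-3543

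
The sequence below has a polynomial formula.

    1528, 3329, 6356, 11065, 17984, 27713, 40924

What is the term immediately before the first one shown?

First differences: 1801, 3027, 4709, 6919, 9729, 13211
Second differences: 1226, 1682, 2210, 2810, 3482
Third differences: 456, 528, 600, 672
Fourth differences: 72, 72, 72
The fourth differences are constant at 72.
Work back: 456 − 72 = 384;  1226 − 384 = 842;  1801 − 842 = 959;  1528 − 959 = 569

569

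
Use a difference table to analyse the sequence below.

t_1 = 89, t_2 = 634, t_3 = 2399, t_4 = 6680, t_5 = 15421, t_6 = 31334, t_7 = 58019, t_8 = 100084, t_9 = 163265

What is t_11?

Δ: 545  1765  4281  8741  15913  26685  42065  63181
Δ²: 1220  2516  4460  7172  10772  15380  21116
Δ³: 1296  1944  2712  3600  4608  5736
Δ⁴: 648  768  888  1008  1128
Δ⁵: 120  120  120  120
Constant fifth difference = 120, so extend:
1128 + 120 = 1248;  5736 + 1248 = 6984;  21116 + 6984 = 28100;  63181 + 28100 = 91281;  163265 + 91281 = 254546
1248 + 120 = 1368;  6984 + 1368 = 8352;  28100 + 8352 = 36452;  91281 + 36452 = 127733;  254546 + 127733 = 382279

382279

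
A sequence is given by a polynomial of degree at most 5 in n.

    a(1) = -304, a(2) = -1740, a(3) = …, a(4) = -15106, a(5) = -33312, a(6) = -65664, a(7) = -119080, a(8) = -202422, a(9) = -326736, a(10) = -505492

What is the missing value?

Using the last 7 terms:
-18206  -32352  -53416  -83342  -124314  -178756
-14146  -21064  -29926  -40972  -54442
-6918  -8862  -11046  -13470
-1944  -2184  -2424
-240  -240
Constant fifth difference = -240.
Extend backward: -1944 + 240 = -1704;  -6918 + 1704 = -5214;  -14146 + 5214 = -8932;  -18206 + 8932 = -9274;  -15106 + 9274 = -5832

-5832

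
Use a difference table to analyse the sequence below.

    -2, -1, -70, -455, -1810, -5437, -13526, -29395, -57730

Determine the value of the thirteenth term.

-450770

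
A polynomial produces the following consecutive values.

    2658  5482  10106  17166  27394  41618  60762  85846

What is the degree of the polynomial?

4

2824, 4624, 7060, 10228, 14224, 19144, 25084
1800, 2436, 3168, 3996, 4920, 5940
636, 732, 828, 924, 1020
96, 96, 96, 96
The fourth differences are constant, so the polynomial has degree 4.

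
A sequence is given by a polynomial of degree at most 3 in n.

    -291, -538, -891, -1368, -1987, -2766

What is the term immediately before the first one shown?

-247  -353  -477  -619  -779
-106  -124  -142  -160
-18  -18  -18
The third differences are constant at -18.
Work back: -106 + 18 = -88;  -247 + 88 = -159;  -291 + 159 = -132

-132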